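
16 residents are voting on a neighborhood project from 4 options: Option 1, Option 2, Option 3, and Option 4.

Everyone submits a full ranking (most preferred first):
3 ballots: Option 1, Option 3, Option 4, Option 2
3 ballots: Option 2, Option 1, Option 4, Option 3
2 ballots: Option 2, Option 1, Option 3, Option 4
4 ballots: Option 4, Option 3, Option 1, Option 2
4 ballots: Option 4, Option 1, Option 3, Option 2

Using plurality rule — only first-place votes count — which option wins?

Option 4

First-place votes: Option 1 3, Option 2 5, Option 3 0, Option 4 8.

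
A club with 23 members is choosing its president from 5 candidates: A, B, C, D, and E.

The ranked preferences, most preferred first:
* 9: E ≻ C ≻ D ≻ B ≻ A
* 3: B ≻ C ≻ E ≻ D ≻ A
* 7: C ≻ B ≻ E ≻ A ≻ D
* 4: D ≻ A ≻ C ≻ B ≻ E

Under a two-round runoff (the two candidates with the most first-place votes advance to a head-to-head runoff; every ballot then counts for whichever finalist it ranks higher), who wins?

C

Round 1 first-place votes: A 0, B 3, C 7, D 4, E 9. E and C advance.
Runoff: E is ranked above C on 9 ballots, C above E on 14.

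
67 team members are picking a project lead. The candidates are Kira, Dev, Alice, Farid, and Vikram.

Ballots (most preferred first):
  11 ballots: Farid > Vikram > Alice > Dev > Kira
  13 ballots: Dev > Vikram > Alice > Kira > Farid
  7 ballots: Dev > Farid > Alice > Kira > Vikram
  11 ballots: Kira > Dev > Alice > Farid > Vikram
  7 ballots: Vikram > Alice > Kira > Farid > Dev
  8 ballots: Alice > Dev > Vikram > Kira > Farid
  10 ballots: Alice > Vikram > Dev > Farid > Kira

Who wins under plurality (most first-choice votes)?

Dev

First-place votes: Kira 11, Dev 20, Alice 18, Farid 11, Vikram 7.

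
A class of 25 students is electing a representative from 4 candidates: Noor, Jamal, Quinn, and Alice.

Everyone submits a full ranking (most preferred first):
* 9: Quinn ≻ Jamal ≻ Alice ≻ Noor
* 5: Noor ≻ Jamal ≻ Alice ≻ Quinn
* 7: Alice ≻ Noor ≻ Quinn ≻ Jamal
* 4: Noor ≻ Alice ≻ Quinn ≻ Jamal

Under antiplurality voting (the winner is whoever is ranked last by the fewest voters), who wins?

Last-place votes: Noor 9, Jamal 11, Quinn 5, Alice 0.

Alice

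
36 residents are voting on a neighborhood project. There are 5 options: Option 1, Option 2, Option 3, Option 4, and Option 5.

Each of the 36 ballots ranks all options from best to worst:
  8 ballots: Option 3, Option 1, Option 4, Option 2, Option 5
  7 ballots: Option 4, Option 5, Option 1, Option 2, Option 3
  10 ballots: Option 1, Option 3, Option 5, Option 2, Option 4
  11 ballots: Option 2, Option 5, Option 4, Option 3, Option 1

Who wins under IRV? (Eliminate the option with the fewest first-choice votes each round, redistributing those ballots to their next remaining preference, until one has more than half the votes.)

Round 1: Option 1 10, Option 2 11, Option 3 8, Option 4 7, Option 5 0. Option 5 eliminated.
Round 2: Option 1 10, Option 2 11, Option 3 8, Option 4 7. Option 4 eliminated.
Round 3: Option 1 17, Option 2 11, Option 3 8. Option 3 eliminated.
Round 4: Option 1 25, Option 2 11. Option 1 has a majority (≥19).

Option 1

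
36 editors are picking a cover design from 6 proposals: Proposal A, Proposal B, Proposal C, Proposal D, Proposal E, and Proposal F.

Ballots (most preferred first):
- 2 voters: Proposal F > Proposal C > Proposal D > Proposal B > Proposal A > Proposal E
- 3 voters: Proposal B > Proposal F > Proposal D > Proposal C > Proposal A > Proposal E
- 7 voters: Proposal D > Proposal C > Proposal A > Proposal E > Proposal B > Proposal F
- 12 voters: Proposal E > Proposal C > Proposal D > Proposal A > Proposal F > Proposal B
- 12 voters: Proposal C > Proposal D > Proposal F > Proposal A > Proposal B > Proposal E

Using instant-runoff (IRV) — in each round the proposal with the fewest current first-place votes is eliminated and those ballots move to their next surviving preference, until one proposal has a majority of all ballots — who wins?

Proposal C

Round 1: Proposal A 0, Proposal B 3, Proposal C 12, Proposal D 7, Proposal E 12, Proposal F 2. Proposal A eliminated.
Round 2: Proposal B 3, Proposal C 12, Proposal D 7, Proposal E 12, Proposal F 2. Proposal F eliminated.
Round 3: Proposal B 3, Proposal C 14, Proposal D 7, Proposal E 12. Proposal B eliminated.
Round 4: Proposal C 14, Proposal D 10, Proposal E 12. Proposal D eliminated.
Round 5: Proposal C 24, Proposal E 12. Proposal C has a majority (≥19).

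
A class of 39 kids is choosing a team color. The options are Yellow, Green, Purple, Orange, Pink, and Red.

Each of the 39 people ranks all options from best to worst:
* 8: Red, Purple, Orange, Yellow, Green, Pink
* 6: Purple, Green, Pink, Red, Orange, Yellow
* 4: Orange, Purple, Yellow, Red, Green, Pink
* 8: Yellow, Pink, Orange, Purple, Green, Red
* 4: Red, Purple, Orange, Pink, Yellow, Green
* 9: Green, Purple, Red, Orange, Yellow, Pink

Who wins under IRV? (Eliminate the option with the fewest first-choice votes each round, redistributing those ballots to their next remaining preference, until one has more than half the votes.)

Purple

Round 1: Yellow 8, Green 9, Purple 6, Orange 4, Pink 0, Red 12. Pink eliminated.
Round 2: Yellow 8, Green 9, Purple 6, Orange 4, Red 12. Orange eliminated.
Round 3: Yellow 8, Green 9, Purple 10, Red 12. Yellow eliminated.
Round 4: Green 9, Purple 18, Red 12. Green eliminated.
Round 5: Purple 27, Red 12. Purple has a majority (≥20).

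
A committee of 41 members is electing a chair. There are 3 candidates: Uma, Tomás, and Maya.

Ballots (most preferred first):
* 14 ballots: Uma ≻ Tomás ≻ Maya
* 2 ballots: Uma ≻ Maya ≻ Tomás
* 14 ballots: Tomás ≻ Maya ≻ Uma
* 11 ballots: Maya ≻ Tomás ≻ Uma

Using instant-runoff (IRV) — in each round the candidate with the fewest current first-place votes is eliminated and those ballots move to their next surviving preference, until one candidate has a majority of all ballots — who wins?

Round 1: Uma 16, Tomás 14, Maya 11. Maya eliminated.
Round 2: Uma 16, Tomás 25. Tomás has a majority (≥21).

Tomás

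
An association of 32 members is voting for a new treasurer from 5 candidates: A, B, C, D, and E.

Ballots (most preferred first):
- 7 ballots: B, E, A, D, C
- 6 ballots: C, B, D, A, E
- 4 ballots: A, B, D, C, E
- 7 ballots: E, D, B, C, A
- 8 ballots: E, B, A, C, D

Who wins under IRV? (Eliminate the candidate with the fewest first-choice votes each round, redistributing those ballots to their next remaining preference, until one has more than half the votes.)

Round 1: A 4, B 7, C 6, D 0, E 15. D eliminated.
Round 2: A 4, B 7, C 6, E 15. A eliminated.
Round 3: B 11, C 6, E 15. C eliminated.
Round 4: B 17, E 15. B has a majority (≥17).

B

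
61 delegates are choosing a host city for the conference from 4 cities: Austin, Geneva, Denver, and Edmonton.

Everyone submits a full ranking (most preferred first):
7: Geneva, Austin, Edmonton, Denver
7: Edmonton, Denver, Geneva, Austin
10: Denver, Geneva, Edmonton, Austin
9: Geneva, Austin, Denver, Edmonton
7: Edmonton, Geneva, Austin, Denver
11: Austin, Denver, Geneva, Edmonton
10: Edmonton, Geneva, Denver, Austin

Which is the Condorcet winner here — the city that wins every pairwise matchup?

Geneva

Geneva vs Austin: 50–11
Geneva vs Denver: 33–28
Geneva vs Edmonton: 37–24
Geneva beats every other city.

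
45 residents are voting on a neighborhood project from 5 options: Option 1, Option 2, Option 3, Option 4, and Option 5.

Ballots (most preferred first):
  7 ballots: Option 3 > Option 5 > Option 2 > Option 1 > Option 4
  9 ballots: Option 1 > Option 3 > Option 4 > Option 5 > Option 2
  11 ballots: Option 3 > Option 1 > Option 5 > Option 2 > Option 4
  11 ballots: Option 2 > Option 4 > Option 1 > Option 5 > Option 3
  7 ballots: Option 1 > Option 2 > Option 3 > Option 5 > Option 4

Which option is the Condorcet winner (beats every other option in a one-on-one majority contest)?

Option 1 vs Option 2: 27–18
Option 1 vs Option 3: 27–18
Option 1 vs Option 4: 34–11
Option 1 vs Option 5: 38–7
Option 1 beats every other option.

Option 1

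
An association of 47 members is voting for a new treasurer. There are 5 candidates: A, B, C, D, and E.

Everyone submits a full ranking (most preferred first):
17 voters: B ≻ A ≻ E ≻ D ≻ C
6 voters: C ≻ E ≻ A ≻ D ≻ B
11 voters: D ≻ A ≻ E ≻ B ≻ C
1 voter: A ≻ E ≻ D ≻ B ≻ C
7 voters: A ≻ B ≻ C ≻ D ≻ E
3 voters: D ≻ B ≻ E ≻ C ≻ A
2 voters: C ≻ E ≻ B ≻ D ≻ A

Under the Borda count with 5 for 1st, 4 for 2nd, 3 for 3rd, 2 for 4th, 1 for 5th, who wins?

A

A: 17×4 + 6×3 + 11×4 + 1×5 + 7×5 + 3×1 + 2×1 = 175
B: 17×5 + 6×1 + 11×2 + 1×2 + 7×4 + 3×4 + 2×3 = 161
C: 17×1 + 6×5 + 11×1 + 1×1 + 7×3 + 3×2 + 2×5 = 96
D: 17×2 + 6×2 + 11×5 + 1×3 + 7×2 + 3×5 + 2×2 = 137
E: 17×3 + 6×4 + 11×3 + 1×4 + 7×1 + 3×3 + 2×4 = 136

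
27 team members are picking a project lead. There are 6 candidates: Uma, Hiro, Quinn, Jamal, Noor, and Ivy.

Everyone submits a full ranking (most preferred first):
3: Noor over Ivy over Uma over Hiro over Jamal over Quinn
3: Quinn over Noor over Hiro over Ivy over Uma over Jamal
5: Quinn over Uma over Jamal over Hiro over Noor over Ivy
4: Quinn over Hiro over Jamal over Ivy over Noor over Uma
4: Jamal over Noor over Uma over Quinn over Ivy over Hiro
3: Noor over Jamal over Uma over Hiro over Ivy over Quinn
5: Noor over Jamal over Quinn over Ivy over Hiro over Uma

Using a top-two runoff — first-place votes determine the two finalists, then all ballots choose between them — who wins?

Round 1 first-place votes: Uma 0, Hiro 0, Quinn 12, Jamal 4, Noor 11, Ivy 0. Quinn and Noor advance.
Runoff: Quinn is ranked above Noor on 12 ballots, Noor above Quinn on 15.

Noor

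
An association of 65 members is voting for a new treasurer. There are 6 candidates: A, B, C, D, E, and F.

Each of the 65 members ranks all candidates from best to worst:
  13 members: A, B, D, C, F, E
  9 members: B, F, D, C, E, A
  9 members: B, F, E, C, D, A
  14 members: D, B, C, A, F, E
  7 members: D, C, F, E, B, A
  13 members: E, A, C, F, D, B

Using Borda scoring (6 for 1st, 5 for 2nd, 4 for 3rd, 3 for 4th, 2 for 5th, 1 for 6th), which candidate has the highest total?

B

A: 13×6 + 9×1 + 9×1 + 14×3 + 7×1 + 13×5 = 210
B: 13×5 + 9×6 + 9×6 + 14×5 + 7×2 + 13×1 = 270
C: 13×3 + 9×3 + 9×3 + 14×4 + 7×5 + 13×4 = 236
D: 13×4 + 9×4 + 9×2 + 14×6 + 7×6 + 13×2 = 258
E: 13×1 + 9×2 + 9×4 + 14×1 + 7×3 + 13×6 = 180
F: 13×2 + 9×5 + 9×5 + 14×2 + 7×4 + 13×3 = 211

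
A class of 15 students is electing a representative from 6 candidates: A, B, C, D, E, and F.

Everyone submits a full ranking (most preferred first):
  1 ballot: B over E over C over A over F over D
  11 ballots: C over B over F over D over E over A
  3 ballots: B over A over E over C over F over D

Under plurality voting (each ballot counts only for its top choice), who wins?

First-place votes: A 0, B 4, C 11, D 0, E 0, F 0.

C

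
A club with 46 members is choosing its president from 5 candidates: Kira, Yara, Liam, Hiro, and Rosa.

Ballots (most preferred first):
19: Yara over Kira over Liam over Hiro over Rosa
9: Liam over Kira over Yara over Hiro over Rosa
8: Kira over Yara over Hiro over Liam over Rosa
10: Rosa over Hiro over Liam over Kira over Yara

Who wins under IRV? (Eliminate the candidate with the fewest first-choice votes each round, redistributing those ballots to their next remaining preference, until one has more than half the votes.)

Round 1: Kira 8, Yara 19, Liam 9, Hiro 0, Rosa 10. Hiro eliminated.
Round 2: Kira 8, Yara 19, Liam 9, Rosa 10. Kira eliminated.
Round 3: Yara 27, Liam 9, Rosa 10. Yara has a majority (≥24).

Yara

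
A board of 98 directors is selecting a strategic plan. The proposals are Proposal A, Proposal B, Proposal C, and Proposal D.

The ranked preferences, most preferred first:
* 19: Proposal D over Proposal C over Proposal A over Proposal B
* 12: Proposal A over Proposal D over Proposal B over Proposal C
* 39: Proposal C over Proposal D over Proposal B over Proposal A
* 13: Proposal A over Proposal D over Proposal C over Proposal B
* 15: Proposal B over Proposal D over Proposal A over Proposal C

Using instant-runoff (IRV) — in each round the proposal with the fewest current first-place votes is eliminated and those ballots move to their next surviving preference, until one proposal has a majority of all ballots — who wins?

Round 1: Proposal A 25, Proposal B 15, Proposal C 39, Proposal D 19. Proposal B eliminated.
Round 2: Proposal A 25, Proposal C 39, Proposal D 34. Proposal A eliminated.
Round 3: Proposal C 39, Proposal D 59. Proposal D has a majority (≥50).

Proposal D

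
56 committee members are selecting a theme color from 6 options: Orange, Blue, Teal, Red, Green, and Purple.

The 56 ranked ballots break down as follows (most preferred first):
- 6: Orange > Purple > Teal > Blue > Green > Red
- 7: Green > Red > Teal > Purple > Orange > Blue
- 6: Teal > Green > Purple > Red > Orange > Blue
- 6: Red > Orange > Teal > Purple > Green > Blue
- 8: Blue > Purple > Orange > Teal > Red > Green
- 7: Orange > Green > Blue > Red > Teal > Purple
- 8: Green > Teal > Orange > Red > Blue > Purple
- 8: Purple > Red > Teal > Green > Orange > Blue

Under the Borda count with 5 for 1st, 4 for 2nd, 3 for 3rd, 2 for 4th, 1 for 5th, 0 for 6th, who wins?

Orange: 6×5 + 7×1 + 6×1 + 6×4 + 8×3 + 7×5 + 8×3 + 8×1 = 158
Blue: 6×2 + 7×0 + 6×0 + 6×0 + 8×5 + 7×3 + 8×1 + 8×0 = 81
Teal: 6×3 + 7×3 + 6×5 + 6×3 + 8×2 + 7×1 + 8×4 + 8×3 = 166
Red: 6×0 + 7×4 + 6×2 + 6×5 + 8×1 + 7×2 + 8×2 + 8×4 = 140
Green: 6×1 + 7×5 + 6×4 + 6×1 + 8×0 + 7×4 + 8×5 + 8×2 = 155
Purple: 6×4 + 7×2 + 6×3 + 6×2 + 8×4 + 7×0 + 8×0 + 8×5 = 140

Teal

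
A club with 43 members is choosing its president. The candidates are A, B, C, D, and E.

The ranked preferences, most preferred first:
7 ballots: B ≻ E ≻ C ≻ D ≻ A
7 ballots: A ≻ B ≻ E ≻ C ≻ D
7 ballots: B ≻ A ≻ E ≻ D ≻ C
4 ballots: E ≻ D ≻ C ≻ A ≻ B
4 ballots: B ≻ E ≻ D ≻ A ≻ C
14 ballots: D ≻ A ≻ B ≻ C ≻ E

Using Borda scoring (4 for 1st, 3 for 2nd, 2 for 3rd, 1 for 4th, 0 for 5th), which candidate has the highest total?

A: 7×0 + 7×4 + 7×3 + 4×1 + 4×1 + 14×3 = 99
B: 7×4 + 7×3 + 7×4 + 4×0 + 4×4 + 14×2 = 121
C: 7×2 + 7×1 + 7×0 + 4×2 + 4×0 + 14×1 = 43
D: 7×1 + 7×0 + 7×1 + 4×3 + 4×2 + 14×4 = 90
E: 7×3 + 7×2 + 7×2 + 4×4 + 4×3 + 14×0 = 77

B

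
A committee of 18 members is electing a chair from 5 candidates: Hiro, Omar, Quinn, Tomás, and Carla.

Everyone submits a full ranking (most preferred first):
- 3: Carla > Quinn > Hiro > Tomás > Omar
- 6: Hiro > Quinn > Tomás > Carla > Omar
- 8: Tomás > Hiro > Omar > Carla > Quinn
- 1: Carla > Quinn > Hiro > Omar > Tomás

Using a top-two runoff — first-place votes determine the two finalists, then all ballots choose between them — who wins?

Hiro

Round 1 first-place votes: Hiro 6, Omar 0, Quinn 0, Tomás 8, Carla 4. Tomás and Hiro advance.
Runoff: Tomás is ranked above Hiro on 8 ballots, Hiro above Tomás on 10.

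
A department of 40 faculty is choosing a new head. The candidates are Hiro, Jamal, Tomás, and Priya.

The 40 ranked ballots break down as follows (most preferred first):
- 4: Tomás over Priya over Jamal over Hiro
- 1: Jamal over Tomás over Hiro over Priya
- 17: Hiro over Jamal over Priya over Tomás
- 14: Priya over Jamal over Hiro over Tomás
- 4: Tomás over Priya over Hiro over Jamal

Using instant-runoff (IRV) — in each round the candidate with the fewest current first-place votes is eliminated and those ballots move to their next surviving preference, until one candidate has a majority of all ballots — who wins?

Priya

Round 1: Hiro 17, Jamal 1, Tomás 8, Priya 14. Jamal eliminated.
Round 2: Hiro 17, Tomás 9, Priya 14. Tomás eliminated.
Round 3: Hiro 18, Priya 22. Priya has a majority (≥21).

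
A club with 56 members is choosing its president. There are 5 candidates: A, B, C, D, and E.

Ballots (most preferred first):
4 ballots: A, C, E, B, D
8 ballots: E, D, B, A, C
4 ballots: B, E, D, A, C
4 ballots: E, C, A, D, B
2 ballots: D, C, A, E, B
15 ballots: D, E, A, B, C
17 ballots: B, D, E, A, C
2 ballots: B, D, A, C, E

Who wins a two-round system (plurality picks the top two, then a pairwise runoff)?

D

Round 1 first-place votes: A 4, B 23, C 0, D 17, E 12. B and D advance.
Runoff: B is ranked above D on 27 ballots, D above B on 29.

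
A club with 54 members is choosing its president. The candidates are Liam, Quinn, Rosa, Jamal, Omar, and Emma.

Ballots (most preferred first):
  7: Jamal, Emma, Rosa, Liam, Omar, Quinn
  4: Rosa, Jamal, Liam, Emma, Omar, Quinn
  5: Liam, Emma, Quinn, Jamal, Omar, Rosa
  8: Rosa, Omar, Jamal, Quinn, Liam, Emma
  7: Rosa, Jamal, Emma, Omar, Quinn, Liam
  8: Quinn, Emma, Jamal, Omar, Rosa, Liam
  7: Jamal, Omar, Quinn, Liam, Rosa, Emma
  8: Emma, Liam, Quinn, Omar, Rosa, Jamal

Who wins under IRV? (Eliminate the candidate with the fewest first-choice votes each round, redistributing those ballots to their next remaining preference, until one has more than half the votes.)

Round 1: Liam 5, Quinn 8, Rosa 19, Jamal 14, Omar 0, Emma 8. Omar eliminated.
Round 2: Liam 5, Quinn 8, Rosa 19, Jamal 14, Emma 8. Liam eliminated.
Round 3: Quinn 8, Rosa 19, Jamal 14, Emma 13. Quinn eliminated.
Round 4: Rosa 19, Jamal 14, Emma 21. Jamal eliminated.
Round 5: Rosa 26, Emma 28. Emma has a majority (≥28).

Emma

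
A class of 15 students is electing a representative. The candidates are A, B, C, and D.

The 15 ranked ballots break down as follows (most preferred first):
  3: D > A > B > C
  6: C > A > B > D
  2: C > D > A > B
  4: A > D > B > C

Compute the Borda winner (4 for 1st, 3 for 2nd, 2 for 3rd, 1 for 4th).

A: 3×3 + 6×3 + 2×2 + 4×4 = 47
B: 3×2 + 6×2 + 2×1 + 4×2 = 28
C: 3×1 + 6×4 + 2×4 + 4×1 = 39
D: 3×4 + 6×1 + 2×3 + 4×3 = 36

A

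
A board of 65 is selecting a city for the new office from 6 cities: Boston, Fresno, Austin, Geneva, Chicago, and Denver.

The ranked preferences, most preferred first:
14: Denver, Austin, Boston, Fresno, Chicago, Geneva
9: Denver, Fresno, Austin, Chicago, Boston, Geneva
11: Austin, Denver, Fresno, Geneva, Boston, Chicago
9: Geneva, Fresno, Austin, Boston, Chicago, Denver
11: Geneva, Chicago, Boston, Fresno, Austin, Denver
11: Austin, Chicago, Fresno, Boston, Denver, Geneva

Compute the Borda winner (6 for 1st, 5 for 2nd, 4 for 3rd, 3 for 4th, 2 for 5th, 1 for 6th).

Boston: 14×4 + 9×2 + 11×2 + 9×3 + 11×4 + 11×3 = 200
Fresno: 14×3 + 9×5 + 11×4 + 9×5 + 11×3 + 11×4 = 253
Austin: 14×5 + 9×4 + 11×6 + 9×4 + 11×2 + 11×6 = 296
Geneva: 14×1 + 9×1 + 11×3 + 9×6 + 11×6 + 11×1 = 187
Chicago: 14×2 + 9×3 + 11×1 + 9×2 + 11×5 + 11×5 = 194
Denver: 14×6 + 9×6 + 11×5 + 9×1 + 11×1 + 11×2 = 235

Austin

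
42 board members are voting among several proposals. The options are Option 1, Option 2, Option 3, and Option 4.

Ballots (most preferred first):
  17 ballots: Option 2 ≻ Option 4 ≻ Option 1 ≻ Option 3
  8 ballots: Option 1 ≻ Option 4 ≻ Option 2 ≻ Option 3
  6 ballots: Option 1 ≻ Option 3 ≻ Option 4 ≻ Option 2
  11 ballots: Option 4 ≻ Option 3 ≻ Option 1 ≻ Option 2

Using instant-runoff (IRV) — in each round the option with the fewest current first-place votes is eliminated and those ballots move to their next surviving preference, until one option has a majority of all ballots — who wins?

Round 1: Option 1 14, Option 2 17, Option 3 0, Option 4 11. Option 3 eliminated.
Round 2: Option 1 14, Option 2 17, Option 4 11. Option 4 eliminated.
Round 3: Option 1 25, Option 2 17. Option 1 has a majority (≥22).

Option 1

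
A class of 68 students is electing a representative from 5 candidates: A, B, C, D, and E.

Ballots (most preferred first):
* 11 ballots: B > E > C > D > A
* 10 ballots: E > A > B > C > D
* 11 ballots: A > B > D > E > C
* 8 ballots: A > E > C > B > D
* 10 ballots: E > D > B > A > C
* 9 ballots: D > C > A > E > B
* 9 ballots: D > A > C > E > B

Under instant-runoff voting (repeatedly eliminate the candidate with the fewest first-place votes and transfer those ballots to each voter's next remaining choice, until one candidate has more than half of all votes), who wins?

A

Round 1: A 19, B 11, C 0, D 18, E 20. C eliminated.
Round 2: A 19, B 11, D 18, E 20. B eliminated.
Round 3: A 19, D 18, E 31. D eliminated.
Round 4: A 37, E 31. A has a majority (≥35).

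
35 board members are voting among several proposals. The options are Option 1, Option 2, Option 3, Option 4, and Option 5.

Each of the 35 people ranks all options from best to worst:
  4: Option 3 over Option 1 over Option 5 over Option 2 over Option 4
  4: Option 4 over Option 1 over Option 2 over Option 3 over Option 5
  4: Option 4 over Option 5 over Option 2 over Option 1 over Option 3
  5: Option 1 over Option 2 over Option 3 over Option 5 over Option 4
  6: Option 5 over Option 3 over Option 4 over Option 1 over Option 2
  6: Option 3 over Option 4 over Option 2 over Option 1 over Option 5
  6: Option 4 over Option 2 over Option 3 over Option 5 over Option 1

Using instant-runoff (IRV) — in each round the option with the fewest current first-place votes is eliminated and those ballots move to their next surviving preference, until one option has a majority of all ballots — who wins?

Option 3

Round 1: Option 1 5, Option 2 0, Option 3 10, Option 4 14, Option 5 6. Option 2 eliminated.
Round 2: Option 1 5, Option 3 10, Option 4 14, Option 5 6. Option 1 eliminated.
Round 3: Option 3 15, Option 4 14, Option 5 6. Option 5 eliminated.
Round 4: Option 3 21, Option 4 14. Option 3 has a majority (≥18).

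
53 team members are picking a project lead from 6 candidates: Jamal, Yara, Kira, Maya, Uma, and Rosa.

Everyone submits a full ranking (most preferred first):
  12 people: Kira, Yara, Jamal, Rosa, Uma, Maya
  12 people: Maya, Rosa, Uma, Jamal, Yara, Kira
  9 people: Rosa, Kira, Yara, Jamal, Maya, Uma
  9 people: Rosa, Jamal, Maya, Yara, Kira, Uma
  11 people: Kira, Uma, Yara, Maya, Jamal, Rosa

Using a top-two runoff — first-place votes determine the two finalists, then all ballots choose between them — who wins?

Round 1 first-place votes: Jamal 0, Yara 0, Kira 23, Maya 12, Uma 0, Rosa 18. Kira and Rosa advance.
Runoff: Kira is ranked above Rosa on 23 ballots, Rosa above Kira on 30.

Rosa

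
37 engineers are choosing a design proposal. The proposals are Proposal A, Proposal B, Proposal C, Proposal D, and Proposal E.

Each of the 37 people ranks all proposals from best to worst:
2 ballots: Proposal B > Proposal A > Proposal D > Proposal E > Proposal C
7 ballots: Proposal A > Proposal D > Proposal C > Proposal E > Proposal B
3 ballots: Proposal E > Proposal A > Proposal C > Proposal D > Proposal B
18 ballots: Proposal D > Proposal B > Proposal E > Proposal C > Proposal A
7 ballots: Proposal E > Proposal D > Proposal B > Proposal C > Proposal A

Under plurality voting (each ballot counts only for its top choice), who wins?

Proposal D

First-place votes: Proposal A 7, Proposal B 2, Proposal C 0, Proposal D 18, Proposal E 10.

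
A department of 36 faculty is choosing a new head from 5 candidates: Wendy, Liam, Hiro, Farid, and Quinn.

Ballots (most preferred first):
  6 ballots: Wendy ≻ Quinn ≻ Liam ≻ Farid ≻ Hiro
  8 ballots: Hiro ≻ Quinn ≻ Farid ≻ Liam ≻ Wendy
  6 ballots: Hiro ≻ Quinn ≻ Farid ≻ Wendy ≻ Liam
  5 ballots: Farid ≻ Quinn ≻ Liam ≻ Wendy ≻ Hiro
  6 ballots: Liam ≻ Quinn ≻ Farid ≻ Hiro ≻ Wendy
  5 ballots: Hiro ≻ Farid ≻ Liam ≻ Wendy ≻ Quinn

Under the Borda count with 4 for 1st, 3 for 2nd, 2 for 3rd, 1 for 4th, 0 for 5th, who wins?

Wendy: 6×4 + 8×0 + 6×1 + 5×1 + 6×0 + 5×1 = 40
Liam: 6×2 + 8×1 + 6×0 + 5×2 + 6×4 + 5×2 = 64
Hiro: 6×0 + 8×4 + 6×4 + 5×0 + 6×1 + 5×4 = 82
Farid: 6×1 + 8×2 + 6×2 + 5×4 + 6×2 + 5×3 = 81
Quinn: 6×3 + 8×3 + 6×3 + 5×3 + 6×3 + 5×0 = 93

Quinn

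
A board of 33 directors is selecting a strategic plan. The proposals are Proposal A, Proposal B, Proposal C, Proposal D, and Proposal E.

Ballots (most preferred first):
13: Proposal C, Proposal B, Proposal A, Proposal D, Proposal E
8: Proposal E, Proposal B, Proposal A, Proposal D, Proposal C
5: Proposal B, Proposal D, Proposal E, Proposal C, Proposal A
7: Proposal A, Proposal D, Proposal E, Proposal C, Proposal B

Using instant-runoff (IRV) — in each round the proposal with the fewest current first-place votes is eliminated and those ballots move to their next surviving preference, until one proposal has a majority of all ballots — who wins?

Round 1: Proposal A 7, Proposal B 5, Proposal C 13, Proposal D 0, Proposal E 8. Proposal D eliminated.
Round 2: Proposal A 7, Proposal B 5, Proposal C 13, Proposal E 8. Proposal B eliminated.
Round 3: Proposal A 7, Proposal C 13, Proposal E 13. Proposal A eliminated.
Round 4: Proposal C 13, Proposal E 20. Proposal E has a majority (≥17).

Proposal E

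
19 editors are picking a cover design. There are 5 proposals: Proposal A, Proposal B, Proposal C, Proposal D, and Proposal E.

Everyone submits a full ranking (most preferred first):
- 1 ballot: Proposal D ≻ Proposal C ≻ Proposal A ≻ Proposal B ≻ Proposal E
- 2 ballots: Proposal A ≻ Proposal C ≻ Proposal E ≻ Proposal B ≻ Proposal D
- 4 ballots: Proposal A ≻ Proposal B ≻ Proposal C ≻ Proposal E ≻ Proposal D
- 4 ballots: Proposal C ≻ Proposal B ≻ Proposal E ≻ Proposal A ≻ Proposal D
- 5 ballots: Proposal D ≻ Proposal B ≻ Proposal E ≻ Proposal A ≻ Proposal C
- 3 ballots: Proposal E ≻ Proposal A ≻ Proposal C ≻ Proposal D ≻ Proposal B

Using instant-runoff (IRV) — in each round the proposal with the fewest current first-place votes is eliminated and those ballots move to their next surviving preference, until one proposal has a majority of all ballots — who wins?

Round 1: Proposal A 6, Proposal B 0, Proposal C 4, Proposal D 6, Proposal E 3. Proposal B eliminated.
Round 2: Proposal A 6, Proposal C 4, Proposal D 6, Proposal E 3. Proposal E eliminated.
Round 3: Proposal A 9, Proposal C 4, Proposal D 6. Proposal C eliminated.
Round 4: Proposal A 13, Proposal D 6. Proposal A has a majority (≥10).

Proposal A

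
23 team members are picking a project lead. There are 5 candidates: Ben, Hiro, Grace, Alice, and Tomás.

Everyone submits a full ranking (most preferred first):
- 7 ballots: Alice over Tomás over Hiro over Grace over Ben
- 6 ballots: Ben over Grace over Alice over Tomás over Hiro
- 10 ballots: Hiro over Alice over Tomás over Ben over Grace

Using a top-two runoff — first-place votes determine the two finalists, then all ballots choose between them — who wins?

Round 1 first-place votes: Ben 6, Hiro 10, Grace 0, Alice 7, Tomás 0. Hiro and Alice advance.
Runoff: Hiro is ranked above Alice on 10 ballots, Alice above Hiro on 13.

Alice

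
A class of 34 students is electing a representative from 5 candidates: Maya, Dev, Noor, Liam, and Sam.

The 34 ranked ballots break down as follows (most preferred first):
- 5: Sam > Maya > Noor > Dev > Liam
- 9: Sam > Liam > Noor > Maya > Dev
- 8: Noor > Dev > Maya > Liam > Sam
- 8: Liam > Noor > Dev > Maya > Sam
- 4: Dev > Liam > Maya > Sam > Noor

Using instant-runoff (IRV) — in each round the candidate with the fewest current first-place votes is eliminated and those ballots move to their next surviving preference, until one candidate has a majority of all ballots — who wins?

Liam

Round 1: Maya 0, Dev 4, Noor 8, Liam 8, Sam 14. Maya eliminated.
Round 2: Dev 4, Noor 8, Liam 8, Sam 14. Dev eliminated.
Round 3: Noor 8, Liam 12, Sam 14. Noor eliminated.
Round 4: Liam 20, Sam 14. Liam has a majority (≥18).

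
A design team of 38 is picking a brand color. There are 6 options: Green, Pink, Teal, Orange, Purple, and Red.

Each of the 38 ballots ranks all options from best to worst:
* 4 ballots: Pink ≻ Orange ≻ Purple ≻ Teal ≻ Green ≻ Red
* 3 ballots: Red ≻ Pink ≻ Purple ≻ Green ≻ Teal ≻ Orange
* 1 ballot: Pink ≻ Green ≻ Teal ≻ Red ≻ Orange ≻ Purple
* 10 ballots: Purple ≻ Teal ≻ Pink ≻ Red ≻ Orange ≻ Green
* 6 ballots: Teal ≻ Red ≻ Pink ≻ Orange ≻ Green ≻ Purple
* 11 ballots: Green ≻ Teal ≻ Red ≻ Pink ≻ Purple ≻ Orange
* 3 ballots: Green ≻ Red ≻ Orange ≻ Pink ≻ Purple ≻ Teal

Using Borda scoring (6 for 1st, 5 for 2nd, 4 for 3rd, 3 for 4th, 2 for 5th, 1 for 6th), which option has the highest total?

Green: 4×2 + 3×3 + 1×5 + 10×1 + 6×2 + 11×6 + 3×6 = 128
Pink: 4×6 + 3×5 + 1×6 + 10×4 + 6×4 + 11×3 + 3×3 = 151
Teal: 4×3 + 3×2 + 1×4 + 10×5 + 6×6 + 11×5 + 3×1 = 166
Orange: 4×5 + 3×1 + 1×2 + 10×2 + 6×3 + 11×1 + 3×4 = 86
Purple: 4×4 + 3×4 + 1×1 + 10×6 + 6×1 + 11×2 + 3×2 = 123
Red: 4×1 + 3×6 + 1×3 + 10×3 + 6×5 + 11×4 + 3×5 = 144

Teal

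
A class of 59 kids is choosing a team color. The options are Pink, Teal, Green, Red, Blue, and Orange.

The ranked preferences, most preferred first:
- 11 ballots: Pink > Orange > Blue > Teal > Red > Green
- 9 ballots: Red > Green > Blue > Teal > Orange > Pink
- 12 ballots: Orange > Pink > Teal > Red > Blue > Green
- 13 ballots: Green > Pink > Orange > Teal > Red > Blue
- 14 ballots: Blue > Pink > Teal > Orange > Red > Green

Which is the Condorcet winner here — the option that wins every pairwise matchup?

Pink vs Teal: 50–9
Pink vs Green: 37–22
Pink vs Red: 50–9
Pink vs Blue: 36–23
Pink vs Orange: 38–21
Pink beats every other option.

Pink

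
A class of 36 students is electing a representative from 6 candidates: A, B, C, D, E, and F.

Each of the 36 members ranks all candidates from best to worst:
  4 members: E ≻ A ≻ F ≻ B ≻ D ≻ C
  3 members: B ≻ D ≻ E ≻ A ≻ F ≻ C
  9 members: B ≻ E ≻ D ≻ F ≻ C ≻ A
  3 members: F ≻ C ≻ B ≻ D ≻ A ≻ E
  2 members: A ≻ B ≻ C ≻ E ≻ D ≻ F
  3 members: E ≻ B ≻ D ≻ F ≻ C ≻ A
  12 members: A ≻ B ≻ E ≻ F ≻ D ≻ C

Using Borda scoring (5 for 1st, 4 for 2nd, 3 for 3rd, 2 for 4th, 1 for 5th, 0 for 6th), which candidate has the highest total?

A: 4×4 + 3×2 + 9×0 + 3×1 + 2×5 + 3×0 + 12×5 = 95
B: 4×2 + 3×5 + 9×5 + 3×3 + 2×4 + 3×4 + 12×4 = 145
C: 4×0 + 3×0 + 9×1 + 3×4 + 2×3 + 3×1 + 12×0 = 30
D: 4×1 + 3×4 + 9×3 + 3×2 + 2×1 + 3×3 + 12×1 = 72
E: 4×5 + 3×3 + 9×4 + 3×0 + 2×2 + 3×5 + 12×3 = 120
F: 4×3 + 3×1 + 9×2 + 3×5 + 2×0 + 3×2 + 12×2 = 78

B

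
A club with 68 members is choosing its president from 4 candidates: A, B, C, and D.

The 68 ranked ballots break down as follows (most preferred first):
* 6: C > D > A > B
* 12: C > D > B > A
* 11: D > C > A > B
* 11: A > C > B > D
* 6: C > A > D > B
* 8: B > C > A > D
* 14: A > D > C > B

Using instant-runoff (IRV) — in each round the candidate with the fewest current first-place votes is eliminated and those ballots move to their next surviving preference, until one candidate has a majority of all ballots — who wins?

C

Round 1: A 25, B 8, C 24, D 11. B eliminated.
Round 2: A 25, C 32, D 11. D eliminated.
Round 3: A 25, C 43. C has a majority (≥35).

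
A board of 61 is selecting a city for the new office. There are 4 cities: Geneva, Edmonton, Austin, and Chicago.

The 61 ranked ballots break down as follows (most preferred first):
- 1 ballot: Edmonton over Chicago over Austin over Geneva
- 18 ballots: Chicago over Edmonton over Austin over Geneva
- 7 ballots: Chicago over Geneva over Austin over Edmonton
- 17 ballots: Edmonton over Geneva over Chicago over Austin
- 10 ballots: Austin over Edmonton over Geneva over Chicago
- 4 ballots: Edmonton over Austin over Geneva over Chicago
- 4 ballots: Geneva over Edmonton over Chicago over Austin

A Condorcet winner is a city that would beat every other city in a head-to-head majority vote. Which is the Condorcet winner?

Edmonton vs Geneva: 50–11
Edmonton vs Austin: 44–17
Edmonton vs Chicago: 36–25
Edmonton beats every other city.

Edmonton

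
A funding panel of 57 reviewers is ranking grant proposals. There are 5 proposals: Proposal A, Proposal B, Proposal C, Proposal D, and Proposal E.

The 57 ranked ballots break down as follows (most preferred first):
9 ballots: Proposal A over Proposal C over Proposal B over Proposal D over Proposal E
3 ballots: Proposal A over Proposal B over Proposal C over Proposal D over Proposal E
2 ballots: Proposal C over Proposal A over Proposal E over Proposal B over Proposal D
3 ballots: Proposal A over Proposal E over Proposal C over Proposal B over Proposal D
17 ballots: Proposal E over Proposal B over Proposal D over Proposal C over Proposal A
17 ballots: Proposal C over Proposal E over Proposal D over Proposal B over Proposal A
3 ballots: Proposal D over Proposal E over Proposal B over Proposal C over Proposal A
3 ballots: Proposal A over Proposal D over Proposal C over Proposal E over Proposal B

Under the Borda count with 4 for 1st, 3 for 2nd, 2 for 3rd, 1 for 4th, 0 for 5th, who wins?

Proposal A: 9×4 + 3×4 + 2×3 + 3×4 + 17×0 + 17×0 + 3×0 + 3×4 = 78
Proposal B: 9×2 + 3×3 + 2×1 + 3×1 + 17×3 + 17×1 + 3×2 + 3×0 = 106
Proposal C: 9×3 + 3×2 + 2×4 + 3×2 + 17×1 + 17×4 + 3×1 + 3×2 = 141
Proposal D: 9×1 + 3×1 + 2×0 + 3×0 + 17×2 + 17×2 + 3×4 + 3×3 = 101
Proposal E: 9×0 + 3×0 + 2×2 + 3×3 + 17×4 + 17×3 + 3×3 + 3×1 = 144

Proposal E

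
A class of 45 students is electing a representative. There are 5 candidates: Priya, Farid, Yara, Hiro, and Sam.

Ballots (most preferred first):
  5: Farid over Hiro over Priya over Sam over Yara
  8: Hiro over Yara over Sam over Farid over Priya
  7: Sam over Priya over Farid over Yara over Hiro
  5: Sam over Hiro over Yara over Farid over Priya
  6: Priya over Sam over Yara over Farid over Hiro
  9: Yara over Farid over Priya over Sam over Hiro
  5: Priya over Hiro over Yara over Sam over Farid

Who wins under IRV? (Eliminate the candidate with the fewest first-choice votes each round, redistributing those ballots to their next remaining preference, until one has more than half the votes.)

Round 1: Priya 11, Farid 5, Yara 9, Hiro 8, Sam 12. Farid eliminated.
Round 2: Priya 11, Yara 9, Hiro 13, Sam 12. Yara eliminated.
Round 3: Priya 20, Hiro 13, Sam 12. Sam eliminated.
Round 4: Priya 27, Hiro 18. Priya has a majority (≥23).

Priya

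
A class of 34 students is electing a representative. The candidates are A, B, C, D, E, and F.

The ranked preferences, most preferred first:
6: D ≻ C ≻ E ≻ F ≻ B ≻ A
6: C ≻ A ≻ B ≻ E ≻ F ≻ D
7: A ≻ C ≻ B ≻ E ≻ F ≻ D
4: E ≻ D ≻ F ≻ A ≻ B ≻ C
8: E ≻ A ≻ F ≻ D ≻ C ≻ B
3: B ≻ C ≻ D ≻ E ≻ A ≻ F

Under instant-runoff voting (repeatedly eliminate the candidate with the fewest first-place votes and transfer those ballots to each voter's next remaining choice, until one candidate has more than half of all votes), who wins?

C

Round 1: A 7, B 3, C 6, D 6, E 12, F 0. F eliminated.
Round 2: A 7, B 3, C 6, D 6, E 12. B eliminated.
Round 3: A 7, C 9, D 6, E 12. D eliminated.
Round 4: A 7, C 15, E 12. A eliminated.
Round 5: C 22, E 12. C has a majority (≥18).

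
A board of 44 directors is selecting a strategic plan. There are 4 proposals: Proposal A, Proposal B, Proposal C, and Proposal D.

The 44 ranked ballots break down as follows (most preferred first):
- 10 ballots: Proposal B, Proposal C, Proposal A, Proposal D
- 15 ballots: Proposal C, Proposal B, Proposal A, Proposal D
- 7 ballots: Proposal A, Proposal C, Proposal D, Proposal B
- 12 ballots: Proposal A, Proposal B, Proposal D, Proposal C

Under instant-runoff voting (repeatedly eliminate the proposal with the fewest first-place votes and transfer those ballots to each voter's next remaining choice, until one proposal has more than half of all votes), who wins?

Round 1: Proposal A 19, Proposal B 10, Proposal C 15, Proposal D 0. Proposal D eliminated.
Round 2: Proposal A 19, Proposal B 10, Proposal C 15. Proposal B eliminated.
Round 3: Proposal A 19, Proposal C 25. Proposal C has a majority (≥23).

Proposal C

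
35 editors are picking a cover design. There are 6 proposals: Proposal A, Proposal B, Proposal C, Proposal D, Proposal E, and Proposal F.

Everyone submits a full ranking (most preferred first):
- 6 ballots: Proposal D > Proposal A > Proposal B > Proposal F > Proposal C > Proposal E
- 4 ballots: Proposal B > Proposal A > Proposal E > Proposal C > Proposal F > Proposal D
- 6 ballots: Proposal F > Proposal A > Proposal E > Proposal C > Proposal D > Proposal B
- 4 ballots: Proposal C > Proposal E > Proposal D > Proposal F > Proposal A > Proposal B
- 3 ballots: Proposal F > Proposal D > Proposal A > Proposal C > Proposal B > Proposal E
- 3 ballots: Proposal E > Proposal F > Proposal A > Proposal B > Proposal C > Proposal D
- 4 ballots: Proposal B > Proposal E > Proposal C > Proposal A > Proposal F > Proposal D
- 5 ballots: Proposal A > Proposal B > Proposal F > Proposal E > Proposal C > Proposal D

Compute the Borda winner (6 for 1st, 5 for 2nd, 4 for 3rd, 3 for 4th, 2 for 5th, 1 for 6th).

Proposal A

Proposal A: 6×5 + 4×5 + 6×5 + 4×2 + 3×4 + 3×4 + 4×3 + 5×6 = 154
Proposal B: 6×4 + 4×6 + 6×1 + 4×1 + 3×2 + 3×3 + 4×6 + 5×5 = 122
Proposal C: 6×2 + 4×3 + 6×3 + 4×6 + 3×3 + 3×2 + 4×4 + 5×2 = 107
Proposal D: 6×6 + 4×1 + 6×2 + 4×4 + 3×5 + 3×1 + 4×1 + 5×1 = 95
Proposal E: 6×1 + 4×4 + 6×4 + 4×5 + 3×1 + 3×6 + 4×5 + 5×3 = 122
Proposal F: 6×3 + 4×2 + 6×6 + 4×3 + 3×6 + 3×5 + 4×2 + 5×4 = 135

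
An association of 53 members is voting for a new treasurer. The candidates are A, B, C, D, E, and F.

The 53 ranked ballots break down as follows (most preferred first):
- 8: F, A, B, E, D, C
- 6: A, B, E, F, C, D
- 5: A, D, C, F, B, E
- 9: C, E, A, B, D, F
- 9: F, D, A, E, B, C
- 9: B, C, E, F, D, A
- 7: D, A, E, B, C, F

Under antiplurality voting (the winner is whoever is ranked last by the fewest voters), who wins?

B

Last-place votes: A 9, B 0, C 17, D 6, E 5, F 16.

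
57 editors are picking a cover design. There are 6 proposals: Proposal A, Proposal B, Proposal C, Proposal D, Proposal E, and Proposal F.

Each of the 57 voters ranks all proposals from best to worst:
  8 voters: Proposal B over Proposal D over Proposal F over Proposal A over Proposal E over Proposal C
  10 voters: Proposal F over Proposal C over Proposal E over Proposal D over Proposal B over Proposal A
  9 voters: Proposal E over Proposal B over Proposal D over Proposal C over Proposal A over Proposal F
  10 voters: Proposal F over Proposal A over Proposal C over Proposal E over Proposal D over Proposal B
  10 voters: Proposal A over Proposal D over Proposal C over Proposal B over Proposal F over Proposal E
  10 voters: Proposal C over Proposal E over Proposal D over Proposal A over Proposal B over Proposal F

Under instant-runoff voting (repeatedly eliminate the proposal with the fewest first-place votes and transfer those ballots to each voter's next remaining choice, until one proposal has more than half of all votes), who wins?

Round 1: Proposal A 10, Proposal B 8, Proposal C 10, Proposal D 0, Proposal E 9, Proposal F 20. Proposal D eliminated.
Round 2: Proposal A 10, Proposal B 8, Proposal C 10, Proposal E 9, Proposal F 20. Proposal B eliminated.
Round 3: Proposal A 10, Proposal C 10, Proposal E 9, Proposal F 28. Proposal E eliminated.
Round 4: Proposal A 10, Proposal C 19, Proposal F 28. Proposal A eliminated.
Round 5: Proposal C 29, Proposal F 28. Proposal C has a majority (≥29).

Proposal C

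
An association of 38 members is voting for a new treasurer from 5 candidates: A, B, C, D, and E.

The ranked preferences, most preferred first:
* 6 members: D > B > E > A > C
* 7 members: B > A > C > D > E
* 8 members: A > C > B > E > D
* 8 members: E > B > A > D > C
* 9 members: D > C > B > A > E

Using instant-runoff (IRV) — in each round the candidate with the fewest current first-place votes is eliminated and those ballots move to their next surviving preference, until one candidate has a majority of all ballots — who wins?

Round 1: A 8, B 7, C 0, D 15, E 8. C eliminated.
Round 2: A 8, B 7, D 15, E 8. B eliminated.
Round 3: A 15, D 15, E 8. E eliminated.
Round 4: A 23, D 15. A has a majority (≥20).

A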